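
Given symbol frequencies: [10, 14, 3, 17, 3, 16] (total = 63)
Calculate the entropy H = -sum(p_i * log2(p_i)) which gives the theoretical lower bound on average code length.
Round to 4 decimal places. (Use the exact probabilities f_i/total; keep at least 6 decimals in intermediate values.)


Per-symbol terms -p_i * log2(p_i) with p_i = f_i/63:
  p = 10/63 = 0.158730: log2(p) = -2.655352, -p*log2(p) = 0.421484
  p = 14/63 = 0.222222: log2(p) = -2.169925, -p*log2(p) = 0.482206
  p = 3/63 = 0.047619: log2(p) = -4.392317, -p*log2(p) = 0.209158
  p = 17/63 = 0.269841: log2(p) = -1.889817, -p*log2(p) = 0.509951
  p = 3/63 = 0.047619: log2(p) = -4.392317, -p*log2(p) = 0.209158
  p = 16/63 = 0.253968: log2(p) = -1.977280, -p*log2(p) = 0.502166
H = 0.421484 + 0.482206 + 0.209158 + 0.509951 + 0.209158 + 0.502166 = 2.334123

H = 2.3341 bits/symbol


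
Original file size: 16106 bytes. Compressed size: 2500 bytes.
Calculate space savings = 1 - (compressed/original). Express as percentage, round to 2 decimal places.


ratio = compressed/original = 2500/16106 = 0.155222
savings = 1 - ratio = 1 - 0.155222 = 0.844778
as a percentage: 0.844778 * 100 = 84.48%

Space savings = 1 - 2500/16106 = 84.48%


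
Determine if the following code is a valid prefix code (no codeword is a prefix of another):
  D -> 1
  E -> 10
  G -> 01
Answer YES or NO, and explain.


Checking each pair (does one codeword prefix another?):
  D='1' vs E='10': prefix -- VIOLATION

NO -- this is NOT a valid prefix code. D (1) is a prefix of E (10).


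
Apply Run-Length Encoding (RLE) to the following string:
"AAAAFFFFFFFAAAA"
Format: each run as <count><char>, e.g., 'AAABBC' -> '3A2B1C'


Scanning runs left to right:
  i=0: run of 'A' x 4 -> '4A'
  i=4: run of 'F' x 7 -> '7F'
  i=11: run of 'A' x 4 -> '4A'

RLE = 4A7F4A


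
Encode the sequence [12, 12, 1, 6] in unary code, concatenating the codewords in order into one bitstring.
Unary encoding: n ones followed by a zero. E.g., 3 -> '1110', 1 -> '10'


Encode each number as n ones followed by a terminating 0:
  12 -> 1111111111110 (13 bits)
  12 -> 1111111111110 (13 bits)
  1 -> 10 (2 bits)
  6 -> 1111110 (7 bits)
Total length = 13 + 13 + 2 + 7 = 35 bits.

Unary([12, 12, 1, 6]) = 11111111111101111111111110101111110 (35 bits)


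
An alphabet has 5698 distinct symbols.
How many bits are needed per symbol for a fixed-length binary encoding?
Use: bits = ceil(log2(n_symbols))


log2(5698) = 12.4762
Bracket: 2^12 = 4096 < 5698 <= 2^13 = 8192
So ceil(log2(5698)) = 13

bits = ceil(log2(5698)) = ceil(12.4762) = 13 bits


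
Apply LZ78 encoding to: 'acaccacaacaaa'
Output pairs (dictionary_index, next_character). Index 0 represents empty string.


LZ78 encoding steps:
Dictionary: {0: ''}
Step 1: w='' (idx 0), next='a' -> output (0, 'a'), add 'a' as idx 1
Step 2: w='' (idx 0), next='c' -> output (0, 'c'), add 'c' as idx 2
Step 3: w='a' (idx 1), next='c' -> output (1, 'c'), add 'ac' as idx 3
Step 4: w='c' (idx 2), next='a' -> output (2, 'a'), add 'ca' as idx 4
Step 5: w='ca' (idx 4), next='a' -> output (4, 'a'), add 'caa' as idx 5
Step 6: w='caa' (idx 5), next='a' -> output (5, 'a'), add 'caaa' as idx 6


Encoded: [(0, 'a'), (0, 'c'), (1, 'c'), (2, 'a'), (4, 'a'), (5, 'a')]


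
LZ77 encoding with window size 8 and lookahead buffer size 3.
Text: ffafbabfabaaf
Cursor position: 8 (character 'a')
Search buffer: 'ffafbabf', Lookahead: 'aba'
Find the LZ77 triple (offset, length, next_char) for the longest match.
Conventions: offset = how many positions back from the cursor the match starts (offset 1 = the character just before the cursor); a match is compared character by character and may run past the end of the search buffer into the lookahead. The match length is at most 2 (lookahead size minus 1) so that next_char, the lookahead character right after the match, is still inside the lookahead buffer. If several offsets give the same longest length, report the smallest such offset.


Try each offset into the search buffer:
  offset=1 (pos 7, char 'f'): match length 0
  offset=2 (pos 6, char 'b'): match length 0
  offset=3 (pos 5, char 'a'): match length 2
  offset=4 (pos 4, char 'b'): match length 0
  offset=5 (pos 3, char 'f'): match length 0
  offset=6 (pos 2, char 'a'): match length 1
  offset=7 (pos 1, char 'f'): match length 0
  offset=8 (pos 0, char 'f'): match length 0
Longest match has length 2 at offset 3.
next_char = character at position 8 + 2 = 10 -> 'a'

Best match: offset=3, length=2 (matching 'ab' starting at position 5)
LZ77 triple: (3, 2, 'a')


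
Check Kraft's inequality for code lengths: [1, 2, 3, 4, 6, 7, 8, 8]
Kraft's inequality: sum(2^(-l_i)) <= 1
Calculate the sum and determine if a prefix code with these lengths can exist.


Sum = 2^(-1) + 2^(-2) + 2^(-3) + 2^(-4) + 2^(-6) + 2^(-7) + 2^(-8) + 2^(-8)
    = 0.5 + 0.25 + 0.125 + 0.0625 + 0.015625 + 0.0078125 + 0.00390625 + 0.00390625
    = 248/256 = 0.96875
Since 0.96875 <= 1, Kraft's inequality IS satisfied.
A prefix code with these lengths CAN exist.

Kraft sum = 0.96875. Satisfied.


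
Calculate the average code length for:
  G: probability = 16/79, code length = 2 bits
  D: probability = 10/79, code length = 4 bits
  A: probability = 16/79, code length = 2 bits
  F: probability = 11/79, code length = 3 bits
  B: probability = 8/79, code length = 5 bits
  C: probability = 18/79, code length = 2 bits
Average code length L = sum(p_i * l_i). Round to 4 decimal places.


Weighted contributions p_i * l_i:
  G: (16/79) * 2 = 32/79
  D: (10/79) * 4 = 40/79
  A: (16/79) * 2 = 32/79
  F: (11/79) * 3 = 33/79
  B: (8/79) * 5 = 40/79
  C: (18/79) * 2 = 36/79
Sum = (32 + 40 + 32 + 33 + 40 + 36)/79 = 213/79

L = 213/79 = 2.6962 bits/symbol


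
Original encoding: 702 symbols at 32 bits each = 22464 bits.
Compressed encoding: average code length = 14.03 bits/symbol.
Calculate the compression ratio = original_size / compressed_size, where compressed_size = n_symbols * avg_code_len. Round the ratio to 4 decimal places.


original_size = n_symbols * orig_bits = 702 * 32 = 22464 bits
compressed_size = n_symbols * avg_code_len = 702 * 14.03 = 9849.06 bits
ratio = original_size / compressed_size = 22464 / 9849.06 = 2.2808

Compression ratio = 2.2808


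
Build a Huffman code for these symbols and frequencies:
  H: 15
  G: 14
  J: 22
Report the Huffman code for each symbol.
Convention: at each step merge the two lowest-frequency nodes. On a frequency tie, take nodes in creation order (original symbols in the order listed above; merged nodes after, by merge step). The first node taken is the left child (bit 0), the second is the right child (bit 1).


Huffman tree construction:
Step 1: Merge G(14) + H(15) = 29
Step 2: Merge J(22) + (G+H)(29) = 51
Read each symbol's code off the tree from the root (left child = 0, right child = 1).

Codes:
  H: 11 (length 2)
  G: 10 (length 2)
  J: 0 (length 1)
Average code length: 80/51 = 1.5686 bits/symbol


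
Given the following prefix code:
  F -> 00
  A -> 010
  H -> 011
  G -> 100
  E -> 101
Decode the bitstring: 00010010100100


Decoding step by step:
Bits 00 -> F
Bits 010 -> A
Bits 010 -> A
Bits 100 -> G
Bits 100 -> G


Decoded message: FAAGG


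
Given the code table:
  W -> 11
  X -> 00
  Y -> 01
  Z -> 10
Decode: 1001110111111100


Decoding:
10 -> Z
01 -> Y
11 -> W
01 -> Y
11 -> W
11 -> W
11 -> W
00 -> X


Result: ZYWYWWWX


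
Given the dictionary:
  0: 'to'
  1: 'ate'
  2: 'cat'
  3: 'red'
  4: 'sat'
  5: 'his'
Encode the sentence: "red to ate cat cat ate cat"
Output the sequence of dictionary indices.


Look up each word in the dictionary:
  'red' -> 3
  'to' -> 0
  'ate' -> 1
  'cat' -> 2
  'cat' -> 2
  'ate' -> 1
  'cat' -> 2

Encoded: [3, 0, 1, 2, 2, 1, 2]


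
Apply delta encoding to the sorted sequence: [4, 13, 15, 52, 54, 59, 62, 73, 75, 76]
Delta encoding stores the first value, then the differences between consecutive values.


First value: 4
Deltas:
  13 - 4 = 9
  15 - 13 = 2
  52 - 15 = 37
  54 - 52 = 2
  59 - 54 = 5
  62 - 59 = 3
  73 - 62 = 11
  75 - 73 = 2
  76 - 75 = 1


Delta encoded: [4, 9, 2, 37, 2, 5, 3, 11, 2, 1]


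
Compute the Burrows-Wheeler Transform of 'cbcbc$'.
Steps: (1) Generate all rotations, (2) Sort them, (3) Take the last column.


Rotations (sorted):
  0: $cbcbc -> last char: c
  1: bc$cbc -> last char: c
  2: bcbc$c -> last char: c
  3: c$cbcb -> last char: b
  4: cbc$cb -> last char: b
  5: cbcbc$ -> last char: $


BWT = cccbb$


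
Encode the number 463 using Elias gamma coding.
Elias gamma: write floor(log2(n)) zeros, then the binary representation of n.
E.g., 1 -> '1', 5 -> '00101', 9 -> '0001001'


num_bits = floor(log2(463)) + 1 = 9
leading_zeros = num_bits - 1 = 8
binary(463) = 111001111

Elias gamma(463) = '00000000' + '111001111' = 00000000111001111 (17 bits)


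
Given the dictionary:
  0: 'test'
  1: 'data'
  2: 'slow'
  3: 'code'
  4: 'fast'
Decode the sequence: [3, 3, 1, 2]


Look up each index in the dictionary:
  3 -> 'code'
  3 -> 'code'
  1 -> 'data'
  2 -> 'slow'

Decoded: "code code data slow"


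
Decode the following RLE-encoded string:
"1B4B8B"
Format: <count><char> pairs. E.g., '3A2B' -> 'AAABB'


Expanding each <count><char> pair:
  1B -> 'B'
  4B -> 'BBBB'
  8B -> 'BBBBBBBB'

Decoded = BBBBBBBBBBBBB


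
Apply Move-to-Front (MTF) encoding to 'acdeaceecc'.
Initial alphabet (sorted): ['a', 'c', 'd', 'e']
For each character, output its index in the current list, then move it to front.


MTF encoding:
'a': index 0 in ['a', 'c', 'd', 'e'] -> ['a', 'c', 'd', 'e']
'c': index 1 in ['a', 'c', 'd', 'e'] -> ['c', 'a', 'd', 'e']
'd': index 2 in ['c', 'a', 'd', 'e'] -> ['d', 'c', 'a', 'e']
'e': index 3 in ['d', 'c', 'a', 'e'] -> ['e', 'd', 'c', 'a']
'a': index 3 in ['e', 'd', 'c', 'a'] -> ['a', 'e', 'd', 'c']
'c': index 3 in ['a', 'e', 'd', 'c'] -> ['c', 'a', 'e', 'd']
'e': index 2 in ['c', 'a', 'e', 'd'] -> ['e', 'c', 'a', 'd']
'e': index 0 in ['e', 'c', 'a', 'd'] -> ['e', 'c', 'a', 'd']
'c': index 1 in ['e', 'c', 'a', 'd'] -> ['c', 'e', 'a', 'd']
'c': index 0 in ['c', 'e', 'a', 'd'] -> ['c', 'e', 'a', 'd']


Output: [0, 1, 2, 3, 3, 3, 2, 0, 1, 0]


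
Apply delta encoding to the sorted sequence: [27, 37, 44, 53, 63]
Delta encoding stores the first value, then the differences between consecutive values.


First value: 27
Deltas:
  37 - 27 = 10
  44 - 37 = 7
  53 - 44 = 9
  63 - 53 = 10


Delta encoded: [27, 10, 7, 9, 10]


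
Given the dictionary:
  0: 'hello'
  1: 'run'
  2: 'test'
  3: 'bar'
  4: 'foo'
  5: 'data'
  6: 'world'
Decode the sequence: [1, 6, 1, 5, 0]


Look up each index in the dictionary:
  1 -> 'run'
  6 -> 'world'
  1 -> 'run'
  5 -> 'data'
  0 -> 'hello'

Decoded: "run world run data hello"


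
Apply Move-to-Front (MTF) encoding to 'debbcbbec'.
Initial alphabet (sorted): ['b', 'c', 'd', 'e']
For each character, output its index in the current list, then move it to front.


MTF encoding:
'd': index 2 in ['b', 'c', 'd', 'e'] -> ['d', 'b', 'c', 'e']
'e': index 3 in ['d', 'b', 'c', 'e'] -> ['e', 'd', 'b', 'c']
'b': index 2 in ['e', 'd', 'b', 'c'] -> ['b', 'e', 'd', 'c']
'b': index 0 in ['b', 'e', 'd', 'c'] -> ['b', 'e', 'd', 'c']
'c': index 3 in ['b', 'e', 'd', 'c'] -> ['c', 'b', 'e', 'd']
'b': index 1 in ['c', 'b', 'e', 'd'] -> ['b', 'c', 'e', 'd']
'b': index 0 in ['b', 'c', 'e', 'd'] -> ['b', 'c', 'e', 'd']
'e': index 2 in ['b', 'c', 'e', 'd'] -> ['e', 'b', 'c', 'd']
'c': index 2 in ['e', 'b', 'c', 'd'] -> ['c', 'e', 'b', 'd']


Output: [2, 3, 2, 0, 3, 1, 0, 2, 2]


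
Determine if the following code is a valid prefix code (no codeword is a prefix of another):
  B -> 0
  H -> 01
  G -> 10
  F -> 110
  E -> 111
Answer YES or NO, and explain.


Checking each pair (does one codeword prefix another?):
  B='0' vs H='01': prefix -- VIOLATION

NO -- this is NOT a valid prefix code. B (0) is a prefix of H (01).


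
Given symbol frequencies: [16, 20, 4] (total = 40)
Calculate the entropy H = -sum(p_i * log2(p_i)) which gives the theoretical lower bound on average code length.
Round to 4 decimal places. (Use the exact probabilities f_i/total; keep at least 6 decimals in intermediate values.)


Per-symbol terms -p_i * log2(p_i) with p_i = f_i/40:
  p = 16/40 = 0.400000: log2(p) = -1.321928, -p*log2(p) = 0.528771
  p = 20/40 = 0.500000: log2(p) = -1.000000, -p*log2(p) = 0.500000
  p = 4/40 = 0.100000: log2(p) = -3.321928, -p*log2(p) = 0.332193
H = 0.528771 + 0.500000 + 0.332193 = 1.360964

H = 1.361 bits/symbol


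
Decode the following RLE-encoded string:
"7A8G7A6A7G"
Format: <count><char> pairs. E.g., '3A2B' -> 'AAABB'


Expanding each <count><char> pair:
  7A -> 'AAAAAAA'
  8G -> 'GGGGGGGG'
  7A -> 'AAAAAAA'
  6A -> 'AAAAAA'
  7G -> 'GGGGGGG'

Decoded = AAAAAAAGGGGGGGGAAAAAAAAAAAAAGGGGGGG


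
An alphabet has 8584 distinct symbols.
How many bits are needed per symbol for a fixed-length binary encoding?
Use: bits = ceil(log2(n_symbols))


log2(8584) = 13.0674
Bracket: 2^13 = 8192 < 8584 <= 2^14 = 16384
So ceil(log2(8584)) = 14

bits = ceil(log2(8584)) = ceil(13.0674) = 14 bits


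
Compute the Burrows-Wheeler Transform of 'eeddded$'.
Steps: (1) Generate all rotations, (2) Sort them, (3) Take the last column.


Rotations (sorted):
  0: $eeddded -> last char: d
  1: d$eeddde -> last char: e
  2: ddded$ee -> last char: e
  3: dded$eed -> last char: d
  4: ded$eedd -> last char: d
  5: ed$eeddd -> last char: d
  6: eddded$e -> last char: e
  7: eeddded$ -> last char: $


BWT = deeddde$


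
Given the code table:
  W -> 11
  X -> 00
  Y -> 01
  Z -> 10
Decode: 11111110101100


Decoding:
11 -> W
11 -> W
11 -> W
10 -> Z
10 -> Z
11 -> W
00 -> X


Result: WWWZZWX


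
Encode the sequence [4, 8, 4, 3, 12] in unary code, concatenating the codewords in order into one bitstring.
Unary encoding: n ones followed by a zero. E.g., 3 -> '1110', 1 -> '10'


Encode each number as n ones followed by a terminating 0:
  4 -> 11110 (5 bits)
  8 -> 111111110 (9 bits)
  4 -> 11110 (5 bits)
  3 -> 1110 (4 bits)
  12 -> 1111111111110 (13 bits)
Total length = 5 + 9 + 5 + 4 + 13 = 36 bits.

Unary([4, 8, 4, 3, 12]) = 111101111111101111011101111111111110 (36 bits)


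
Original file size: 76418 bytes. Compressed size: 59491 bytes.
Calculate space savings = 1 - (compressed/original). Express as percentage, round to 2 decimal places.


ratio = compressed/original = 59491/76418 = 0.778495
savings = 1 - ratio = 1 - 0.778495 = 0.221505
as a percentage: 0.221505 * 100 = 22.15%

Space savings = 1 - 59491/76418 = 22.15%


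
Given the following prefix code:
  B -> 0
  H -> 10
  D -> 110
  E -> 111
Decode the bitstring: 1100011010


Decoding step by step:
Bits 110 -> D
Bits 0 -> B
Bits 0 -> B
Bits 110 -> D
Bits 10 -> H


Decoded message: DBBDH


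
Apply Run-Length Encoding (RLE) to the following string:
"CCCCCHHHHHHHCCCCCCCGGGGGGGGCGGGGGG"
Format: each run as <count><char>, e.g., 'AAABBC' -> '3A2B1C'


Scanning runs left to right:
  i=0: run of 'C' x 5 -> '5C'
  i=5: run of 'H' x 7 -> '7H'
  i=12: run of 'C' x 7 -> '7C'
  i=19: run of 'G' x 8 -> '8G'
  i=27: run of 'C' x 1 -> '1C'
  i=28: run of 'G' x 6 -> '6G'

RLE = 5C7H7C8G1C6G


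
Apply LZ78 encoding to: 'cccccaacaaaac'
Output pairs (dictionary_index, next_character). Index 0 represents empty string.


LZ78 encoding steps:
Dictionary: {0: ''}
Step 1: w='' (idx 0), next='c' -> output (0, 'c'), add 'c' as idx 1
Step 2: w='c' (idx 1), next='c' -> output (1, 'c'), add 'cc' as idx 2
Step 3: w='cc' (idx 2), next='a' -> output (2, 'a'), add 'cca' as idx 3
Step 4: w='' (idx 0), next='a' -> output (0, 'a'), add 'a' as idx 4
Step 5: w='c' (idx 1), next='a' -> output (1, 'a'), add 'ca' as idx 5
Step 6: w='a' (idx 4), next='a' -> output (4, 'a'), add 'aa' as idx 6
Step 7: w='a' (idx 4), next='c' -> output (4, 'c'), add 'ac' as idx 7


Encoded: [(0, 'c'), (1, 'c'), (2, 'a'), (0, 'a'), (1, 'a'), (4, 'a'), (4, 'c')]


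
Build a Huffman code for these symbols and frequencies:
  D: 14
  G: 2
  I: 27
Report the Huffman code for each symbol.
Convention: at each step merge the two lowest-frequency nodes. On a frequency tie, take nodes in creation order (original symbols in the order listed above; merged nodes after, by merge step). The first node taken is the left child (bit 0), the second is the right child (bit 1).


Huffman tree construction:
Step 1: Merge G(2) + D(14) = 16
Step 2: Merge (G+D)(16) + I(27) = 43
Read each symbol's code off the tree from the root (left child = 0, right child = 1).

Codes:
  D: 01 (length 2)
  G: 00 (length 2)
  I: 1 (length 1)
Average code length: 59/43 = 1.3721 bits/symbol


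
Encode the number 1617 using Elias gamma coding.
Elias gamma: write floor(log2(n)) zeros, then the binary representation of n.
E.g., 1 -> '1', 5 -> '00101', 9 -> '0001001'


num_bits = floor(log2(1617)) + 1 = 11
leading_zeros = num_bits - 1 = 10
binary(1617) = 11001010001

Elias gamma(1617) = '0000000000' + '11001010001' = 000000000011001010001 (21 bits)


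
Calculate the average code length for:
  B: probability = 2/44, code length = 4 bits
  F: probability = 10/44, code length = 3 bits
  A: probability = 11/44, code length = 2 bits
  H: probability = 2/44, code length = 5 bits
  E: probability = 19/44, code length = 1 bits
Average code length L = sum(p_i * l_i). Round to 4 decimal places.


Weighted contributions p_i * l_i:
  B: (2/44) * 4 = 8/44
  F: (10/44) * 3 = 30/44
  A: (11/44) * 2 = 22/44
  H: (2/44) * 5 = 10/44
  E: (19/44) * 1 = 19/44
Sum = (8 + 30 + 22 + 10 + 19)/44 = 89/44

L = 89/44 = 2.0227 bits/symbol


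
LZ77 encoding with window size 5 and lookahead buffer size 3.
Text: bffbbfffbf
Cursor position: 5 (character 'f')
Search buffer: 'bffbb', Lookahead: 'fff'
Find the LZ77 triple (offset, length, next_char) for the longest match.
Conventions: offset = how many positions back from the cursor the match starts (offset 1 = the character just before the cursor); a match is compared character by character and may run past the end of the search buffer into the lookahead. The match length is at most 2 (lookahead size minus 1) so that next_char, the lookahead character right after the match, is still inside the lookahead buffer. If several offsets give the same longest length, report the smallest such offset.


Try each offset into the search buffer:
  offset=1 (pos 4, char 'b'): match length 0
  offset=2 (pos 3, char 'b'): match length 0
  offset=3 (pos 2, char 'f'): match length 1
  offset=4 (pos 1, char 'f'): match length 2
  offset=5 (pos 0, char 'b'): match length 0
Longest match has length 2 at offset 4.
next_char = character at position 5 + 2 = 7 -> 'f'

Best match: offset=4, length=2 (matching 'ff' starting at position 1)
LZ77 triple: (4, 2, 'f')


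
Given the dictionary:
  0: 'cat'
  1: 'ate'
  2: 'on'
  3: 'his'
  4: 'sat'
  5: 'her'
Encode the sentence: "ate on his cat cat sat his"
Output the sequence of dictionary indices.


Look up each word in the dictionary:
  'ate' -> 1
  'on' -> 2
  'his' -> 3
  'cat' -> 0
  'cat' -> 0
  'sat' -> 4
  'his' -> 3

Encoded: [1, 2, 3, 0, 0, 4, 3]


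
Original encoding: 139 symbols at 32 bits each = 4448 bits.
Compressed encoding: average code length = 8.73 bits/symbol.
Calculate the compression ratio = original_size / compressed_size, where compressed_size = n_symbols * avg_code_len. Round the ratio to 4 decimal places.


original_size = n_symbols * orig_bits = 139 * 32 = 4448 bits
compressed_size = n_symbols * avg_code_len = 139 * 8.73 = 1213.47 bits
ratio = original_size / compressed_size = 4448 / 1213.47 = 3.6655

Compression ratio = 3.6655


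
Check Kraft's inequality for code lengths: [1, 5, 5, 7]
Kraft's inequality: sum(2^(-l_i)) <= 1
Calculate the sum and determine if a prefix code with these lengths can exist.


Sum = 2^(-1) + 2^(-5) + 2^(-5) + 2^(-7)
    = 0.5 + 0.03125 + 0.03125 + 0.0078125
    = 73/128 = 0.5703125
Since 0.5703125 <= 1, Kraft's inequality IS satisfied.
A prefix code with these lengths CAN exist.

Kraft sum = 0.5703125. Satisfied.


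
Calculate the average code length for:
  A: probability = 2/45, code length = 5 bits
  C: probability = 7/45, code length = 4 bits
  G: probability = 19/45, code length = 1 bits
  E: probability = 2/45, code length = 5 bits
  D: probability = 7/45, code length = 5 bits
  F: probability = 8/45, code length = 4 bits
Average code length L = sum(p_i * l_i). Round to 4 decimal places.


Weighted contributions p_i * l_i:
  A: (2/45) * 5 = 10/45
  C: (7/45) * 4 = 28/45
  G: (19/45) * 1 = 19/45
  E: (2/45) * 5 = 10/45
  D: (7/45) * 5 = 35/45
  F: (8/45) * 4 = 32/45
Sum = (10 + 28 + 19 + 10 + 35 + 32)/45 = 134/45

L = 134/45 = 2.9778 bits/symbol


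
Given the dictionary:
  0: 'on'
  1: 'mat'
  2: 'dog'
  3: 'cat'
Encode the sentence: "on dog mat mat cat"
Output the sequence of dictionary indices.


Look up each word in the dictionary:
  'on' -> 0
  'dog' -> 2
  'mat' -> 1
  'mat' -> 1
  'cat' -> 3

Encoded: [0, 2, 1, 1, 3]


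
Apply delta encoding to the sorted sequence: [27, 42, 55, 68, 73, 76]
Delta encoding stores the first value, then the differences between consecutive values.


First value: 27
Deltas:
  42 - 27 = 15
  55 - 42 = 13
  68 - 55 = 13
  73 - 68 = 5
  76 - 73 = 3


Delta encoded: [27, 15, 13, 13, 5, 3]


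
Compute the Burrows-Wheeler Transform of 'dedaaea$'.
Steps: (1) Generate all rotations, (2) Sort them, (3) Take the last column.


Rotations (sorted):
  0: $dedaaea -> last char: a
  1: a$dedaae -> last char: e
  2: aaea$ded -> last char: d
  3: aea$deda -> last char: a
  4: daaea$de -> last char: e
  5: dedaaea$ -> last char: $
  6: ea$dedaa -> last char: a
  7: edaaea$d -> last char: d


BWT = aedae$ad


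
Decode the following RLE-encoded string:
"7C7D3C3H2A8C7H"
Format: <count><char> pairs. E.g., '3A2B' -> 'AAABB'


Expanding each <count><char> pair:
  7C -> 'CCCCCCC'
  7D -> 'DDDDDDD'
  3C -> 'CCC'
  3H -> 'HHH'
  2A -> 'AA'
  8C -> 'CCCCCCCC'
  7H -> 'HHHHHHH'

Decoded = CCCCCCCDDDDDDDCCCHHHAACCCCCCCCHHHHHHH


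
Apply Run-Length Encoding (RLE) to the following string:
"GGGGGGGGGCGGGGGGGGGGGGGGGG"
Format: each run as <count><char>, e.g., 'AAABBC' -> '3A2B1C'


Scanning runs left to right:
  i=0: run of 'G' x 9 -> '9G'
  i=9: run of 'C' x 1 -> '1C'
  i=10: run of 'G' x 16 -> '16G'

RLE = 9G1C16G


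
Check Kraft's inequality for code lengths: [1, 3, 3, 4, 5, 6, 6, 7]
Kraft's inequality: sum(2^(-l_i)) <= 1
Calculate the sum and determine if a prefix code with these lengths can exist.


Sum = 2^(-1) + 2^(-3) + 2^(-3) + 2^(-4) + 2^(-5) + 2^(-6) + 2^(-6) + 2^(-7)
    = 0.5 + 0.125 + 0.125 + 0.0625 + 0.03125 + 0.015625 + 0.015625 + 0.0078125
    = 113/128 = 0.8828125
Since 0.8828125 <= 1, Kraft's inequality IS satisfied.
A prefix code with these lengths CAN exist.

Kraft sum = 0.8828125. Satisfied.


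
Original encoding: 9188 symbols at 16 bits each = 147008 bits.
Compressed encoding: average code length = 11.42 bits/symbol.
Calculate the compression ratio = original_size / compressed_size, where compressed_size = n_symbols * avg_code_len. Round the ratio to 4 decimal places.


original_size = n_symbols * orig_bits = 9188 * 16 = 147008 bits
compressed_size = n_symbols * avg_code_len = 9188 * 11.42 = 104926.96 bits
ratio = original_size / compressed_size = 147008 / 104926.96 = 1.4011

Compression ratio = 1.4011


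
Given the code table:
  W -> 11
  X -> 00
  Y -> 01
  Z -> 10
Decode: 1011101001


Decoding:
10 -> Z
11 -> W
10 -> Z
10 -> Z
01 -> Y


Result: ZWZZY


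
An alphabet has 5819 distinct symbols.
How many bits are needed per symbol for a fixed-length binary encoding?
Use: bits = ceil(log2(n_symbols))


log2(5819) = 12.5066
Bracket: 2^12 = 4096 < 5819 <= 2^13 = 8192
So ceil(log2(5819)) = 13

bits = ceil(log2(5819)) = ceil(12.5066) = 13 bits


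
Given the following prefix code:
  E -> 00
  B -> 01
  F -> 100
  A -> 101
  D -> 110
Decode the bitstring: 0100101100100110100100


Decoding step by step:
Bits 01 -> B
Bits 00 -> E
Bits 101 -> A
Bits 100 -> F
Bits 100 -> F
Bits 110 -> D
Bits 100 -> F
Bits 100 -> F


Decoded message: BEAFFDFF


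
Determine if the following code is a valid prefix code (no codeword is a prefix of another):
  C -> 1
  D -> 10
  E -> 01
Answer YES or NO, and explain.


Checking each pair (does one codeword prefix another?):
  C='1' vs D='10': prefix -- VIOLATION

NO -- this is NOT a valid prefix code. C (1) is a prefix of D (10).


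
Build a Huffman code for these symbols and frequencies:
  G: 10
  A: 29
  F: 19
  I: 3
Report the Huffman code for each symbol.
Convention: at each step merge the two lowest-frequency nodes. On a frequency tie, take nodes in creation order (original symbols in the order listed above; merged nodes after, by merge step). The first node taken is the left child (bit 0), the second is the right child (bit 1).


Huffman tree construction:
Step 1: Merge I(3) + G(10) = 13
Step 2: Merge (I+G)(13) + F(19) = 32
Step 3: Merge A(29) + ((I+G)+F)(32) = 61
Read each symbol's code off the tree from the root (left child = 0, right child = 1).

Codes:
  G: 101 (length 3)
  A: 0 (length 1)
  F: 11 (length 2)
  I: 100 (length 3)
Average code length: 106/61 = 1.7377 bits/symbol


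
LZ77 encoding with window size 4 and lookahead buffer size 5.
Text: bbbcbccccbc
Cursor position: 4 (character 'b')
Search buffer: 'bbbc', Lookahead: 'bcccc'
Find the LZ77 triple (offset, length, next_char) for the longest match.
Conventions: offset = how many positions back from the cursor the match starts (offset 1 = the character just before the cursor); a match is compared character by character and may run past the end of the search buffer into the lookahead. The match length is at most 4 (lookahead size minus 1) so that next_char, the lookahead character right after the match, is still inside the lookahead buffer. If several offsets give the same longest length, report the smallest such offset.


Try each offset into the search buffer:
  offset=1 (pos 3, char 'c'): match length 0
  offset=2 (pos 2, char 'b'): match length 2
  offset=3 (pos 1, char 'b'): match length 1
  offset=4 (pos 0, char 'b'): match length 1
Longest match has length 2 at offset 2.
next_char = character at position 4 + 2 = 6 -> 'c'

Best match: offset=2, length=2 (matching 'bc' starting at position 2)
LZ77 triple: (2, 2, 'c')


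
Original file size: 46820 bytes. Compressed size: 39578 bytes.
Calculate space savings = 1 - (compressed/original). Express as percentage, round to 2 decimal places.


ratio = compressed/original = 39578/46820 = 0.845323
savings = 1 - ratio = 1 - 0.845323 = 0.154677
as a percentage: 0.154677 * 100 = 15.47%

Space savings = 1 - 39578/46820 = 15.47%


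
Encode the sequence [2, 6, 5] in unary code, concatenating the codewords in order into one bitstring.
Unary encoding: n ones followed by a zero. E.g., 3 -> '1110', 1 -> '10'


Encode each number as n ones followed by a terminating 0:
  2 -> 110 (3 bits)
  6 -> 1111110 (7 bits)
  5 -> 111110 (6 bits)
Total length = 3 + 7 + 6 = 16 bits.

Unary([2, 6, 5]) = 1101111110111110 (16 bits)


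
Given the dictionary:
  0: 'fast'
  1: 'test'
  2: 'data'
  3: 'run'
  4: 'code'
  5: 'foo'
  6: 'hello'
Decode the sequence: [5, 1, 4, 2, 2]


Look up each index in the dictionary:
  5 -> 'foo'
  1 -> 'test'
  4 -> 'code'
  2 -> 'data'
  2 -> 'data'

Decoded: "foo test code data data"


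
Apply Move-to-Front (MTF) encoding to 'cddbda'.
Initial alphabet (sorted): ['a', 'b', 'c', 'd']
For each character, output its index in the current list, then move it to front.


MTF encoding:
'c': index 2 in ['a', 'b', 'c', 'd'] -> ['c', 'a', 'b', 'd']
'd': index 3 in ['c', 'a', 'b', 'd'] -> ['d', 'c', 'a', 'b']
'd': index 0 in ['d', 'c', 'a', 'b'] -> ['d', 'c', 'a', 'b']
'b': index 3 in ['d', 'c', 'a', 'b'] -> ['b', 'd', 'c', 'a']
'd': index 1 in ['b', 'd', 'c', 'a'] -> ['d', 'b', 'c', 'a']
'a': index 3 in ['d', 'b', 'c', 'a'] -> ['a', 'd', 'b', 'c']


Output: [2, 3, 0, 3, 1, 3]


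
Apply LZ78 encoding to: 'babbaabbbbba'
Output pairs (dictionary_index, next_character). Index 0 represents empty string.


LZ78 encoding steps:
Dictionary: {0: ''}
Step 1: w='' (idx 0), next='b' -> output (0, 'b'), add 'b' as idx 1
Step 2: w='' (idx 0), next='a' -> output (0, 'a'), add 'a' as idx 2
Step 3: w='b' (idx 1), next='b' -> output (1, 'b'), add 'bb' as idx 3
Step 4: w='a' (idx 2), next='a' -> output (2, 'a'), add 'aa' as idx 4
Step 5: w='bb' (idx 3), next='b' -> output (3, 'b'), add 'bbb' as idx 5
Step 6: w='bb' (idx 3), next='a' -> output (3, 'a'), add 'bba' as idx 6


Encoded: [(0, 'b'), (0, 'a'), (1, 'b'), (2, 'a'), (3, 'b'), (3, 'a')]


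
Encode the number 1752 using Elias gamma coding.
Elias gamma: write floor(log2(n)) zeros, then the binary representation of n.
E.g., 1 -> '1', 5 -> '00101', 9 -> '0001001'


num_bits = floor(log2(1752)) + 1 = 11
leading_zeros = num_bits - 1 = 10
binary(1752) = 11011011000

Elias gamma(1752) = '0000000000' + '11011011000' = 000000000011011011000 (21 bits)


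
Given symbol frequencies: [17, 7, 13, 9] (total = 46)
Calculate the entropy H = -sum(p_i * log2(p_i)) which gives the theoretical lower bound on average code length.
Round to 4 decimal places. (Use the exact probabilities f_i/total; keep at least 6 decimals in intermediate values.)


Per-symbol terms -p_i * log2(p_i) with p_i = f_i/46:
  p = 17/46 = 0.369565: log2(p) = -1.436099, -p*log2(p) = 0.530732
  p = 7/46 = 0.152174: log2(p) = -2.716207, -p*log2(p) = 0.413336
  p = 13/46 = 0.282609: log2(p) = -1.823122, -p*log2(p) = 0.515230
  p = 9/46 = 0.195652: log2(p) = -2.353637, -p*log2(p) = 0.460494
H = 0.530732 + 0.413336 + 0.515230 + 0.460494 = 1.919792

H = 1.9198 bits/symbol


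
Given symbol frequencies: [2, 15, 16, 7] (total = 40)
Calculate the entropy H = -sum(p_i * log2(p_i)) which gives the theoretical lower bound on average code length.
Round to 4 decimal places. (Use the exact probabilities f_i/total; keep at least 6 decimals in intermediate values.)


Per-symbol terms -p_i * log2(p_i) with p_i = f_i/40:
  p = 2/40 = 0.050000: log2(p) = -4.321928, -p*log2(p) = 0.216096
  p = 15/40 = 0.375000: log2(p) = -1.415037, -p*log2(p) = 0.530639
  p = 16/40 = 0.400000: log2(p) = -1.321928, -p*log2(p) = 0.528771
  p = 7/40 = 0.175000: log2(p) = -2.514573, -p*log2(p) = 0.440050
H = 0.216096 + 0.530639 + 0.528771 + 0.440050 = 1.715556

H = 1.7156 bits/symbol


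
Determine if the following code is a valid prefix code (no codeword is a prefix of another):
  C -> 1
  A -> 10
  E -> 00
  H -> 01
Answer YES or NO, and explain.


Checking each pair (does one codeword prefix another?):
  C='1' vs A='10': prefix -- VIOLATION

NO -- this is NOT a valid prefix code. C (1) is a prefix of A (10).


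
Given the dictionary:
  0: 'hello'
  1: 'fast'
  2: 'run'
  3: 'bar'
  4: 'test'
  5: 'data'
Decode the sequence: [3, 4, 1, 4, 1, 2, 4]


Look up each index in the dictionary:
  3 -> 'bar'
  4 -> 'test'
  1 -> 'fast'
  4 -> 'test'
  1 -> 'fast'
  2 -> 'run'
  4 -> 'test'

Decoded: "bar test fast test fast run test"


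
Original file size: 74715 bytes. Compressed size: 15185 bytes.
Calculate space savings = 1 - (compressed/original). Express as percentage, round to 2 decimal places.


ratio = compressed/original = 15185/74715 = 0.203239
savings = 1 - ratio = 1 - 0.203239 = 0.796761
as a percentage: 0.796761 * 100 = 79.68%

Space savings = 1 - 15185/74715 = 79.68%


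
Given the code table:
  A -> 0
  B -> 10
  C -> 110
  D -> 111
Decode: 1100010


Decoding:
110 -> C
0 -> A
0 -> A
10 -> B


Result: CAAB


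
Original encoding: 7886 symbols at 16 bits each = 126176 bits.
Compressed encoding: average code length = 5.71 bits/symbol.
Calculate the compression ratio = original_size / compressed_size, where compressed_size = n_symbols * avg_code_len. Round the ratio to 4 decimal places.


original_size = n_symbols * orig_bits = 7886 * 16 = 126176 bits
compressed_size = n_symbols * avg_code_len = 7886 * 5.71 = 45029.06 bits
ratio = original_size / compressed_size = 126176 / 45029.06 = 2.8021

Compression ratio = 2.8021


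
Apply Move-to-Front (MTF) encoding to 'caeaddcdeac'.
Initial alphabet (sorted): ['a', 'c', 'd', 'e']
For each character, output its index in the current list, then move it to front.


MTF encoding:
'c': index 1 in ['a', 'c', 'd', 'e'] -> ['c', 'a', 'd', 'e']
'a': index 1 in ['c', 'a', 'd', 'e'] -> ['a', 'c', 'd', 'e']
'e': index 3 in ['a', 'c', 'd', 'e'] -> ['e', 'a', 'c', 'd']
'a': index 1 in ['e', 'a', 'c', 'd'] -> ['a', 'e', 'c', 'd']
'd': index 3 in ['a', 'e', 'c', 'd'] -> ['d', 'a', 'e', 'c']
'd': index 0 in ['d', 'a', 'e', 'c'] -> ['d', 'a', 'e', 'c']
'c': index 3 in ['d', 'a', 'e', 'c'] -> ['c', 'd', 'a', 'e']
'd': index 1 in ['c', 'd', 'a', 'e'] -> ['d', 'c', 'a', 'e']
'e': index 3 in ['d', 'c', 'a', 'e'] -> ['e', 'd', 'c', 'a']
'a': index 3 in ['e', 'd', 'c', 'a'] -> ['a', 'e', 'd', 'c']
'c': index 3 in ['a', 'e', 'd', 'c'] -> ['c', 'a', 'e', 'd']


Output: [1, 1, 3, 1, 3, 0, 3, 1, 3, 3, 3]


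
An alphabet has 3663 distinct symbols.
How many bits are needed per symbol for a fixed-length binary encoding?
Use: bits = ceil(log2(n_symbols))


log2(3663) = 11.8388
Bracket: 2^11 = 2048 < 3663 <= 2^12 = 4096
So ceil(log2(3663)) = 12

bits = ceil(log2(3663)) = ceil(11.8388) = 12 bits


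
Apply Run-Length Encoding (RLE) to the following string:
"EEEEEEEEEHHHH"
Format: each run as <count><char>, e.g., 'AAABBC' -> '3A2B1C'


Scanning runs left to right:
  i=0: run of 'E' x 9 -> '9E'
  i=9: run of 'H' x 4 -> '4H'

RLE = 9E4H


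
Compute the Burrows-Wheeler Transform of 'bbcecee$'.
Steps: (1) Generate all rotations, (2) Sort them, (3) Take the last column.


Rotations (sorted):
  0: $bbcecee -> last char: e
  1: bbcecee$ -> last char: $
  2: bcecee$b -> last char: b
  3: cecee$bb -> last char: b
  4: cee$bbce -> last char: e
  5: e$bbcece -> last char: e
  6: ecee$bbc -> last char: c
  7: ee$bbcec -> last char: c


BWT = e$bbeecc


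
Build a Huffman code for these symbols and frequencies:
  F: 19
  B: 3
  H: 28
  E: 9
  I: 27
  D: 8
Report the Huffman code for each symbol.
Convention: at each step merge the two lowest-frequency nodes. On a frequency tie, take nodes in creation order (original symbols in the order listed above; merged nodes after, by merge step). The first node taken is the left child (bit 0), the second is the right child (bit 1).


Huffman tree construction:
Step 1: Merge B(3) + D(8) = 11
Step 2: Merge E(9) + (B+D)(11) = 20
Step 3: Merge F(19) + (E+(B+D))(20) = 39
Step 4: Merge I(27) + H(28) = 55
Step 5: Merge (F+(E+(B+D)))(39) + (I+H)(55) = 94
Read each symbol's code off the tree from the root (left child = 0, right child = 1).

Codes:
  F: 00 (length 2)
  B: 0110 (length 4)
  H: 11 (length 2)
  E: 010 (length 3)
  I: 10 (length 2)
  D: 0111 (length 4)
Average code length: 219/94 = 2.3298 bits/symbol


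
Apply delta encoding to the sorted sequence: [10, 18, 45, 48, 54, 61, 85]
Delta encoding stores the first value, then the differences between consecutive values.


First value: 10
Deltas:
  18 - 10 = 8
  45 - 18 = 27
  48 - 45 = 3
  54 - 48 = 6
  61 - 54 = 7
  85 - 61 = 24


Delta encoded: [10, 8, 27, 3, 6, 7, 24]


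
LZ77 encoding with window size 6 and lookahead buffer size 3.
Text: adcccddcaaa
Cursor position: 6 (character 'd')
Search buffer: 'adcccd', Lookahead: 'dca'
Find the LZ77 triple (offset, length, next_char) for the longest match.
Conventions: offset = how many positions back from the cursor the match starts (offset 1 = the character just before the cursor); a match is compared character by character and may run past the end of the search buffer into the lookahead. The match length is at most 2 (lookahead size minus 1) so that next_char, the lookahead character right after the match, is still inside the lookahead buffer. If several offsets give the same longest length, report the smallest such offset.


Try each offset into the search buffer:
  offset=1 (pos 5, char 'd'): match length 1
  offset=2 (pos 4, char 'c'): match length 0
  offset=3 (pos 3, char 'c'): match length 0
  offset=4 (pos 2, char 'c'): match length 0
  offset=5 (pos 1, char 'd'): match length 2
  offset=6 (pos 0, char 'a'): match length 0
Longest match has length 2 at offset 5.
next_char = character at position 6 + 2 = 8 -> 'a'

Best match: offset=5, length=2 (matching 'dc' starting at position 1)
LZ77 triple: (5, 2, 'a')


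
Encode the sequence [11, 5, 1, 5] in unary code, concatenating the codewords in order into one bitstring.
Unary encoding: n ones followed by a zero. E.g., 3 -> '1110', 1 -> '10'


Encode each number as n ones followed by a terminating 0:
  11 -> 111111111110 (12 bits)
  5 -> 111110 (6 bits)
  1 -> 10 (2 bits)
  5 -> 111110 (6 bits)
Total length = 12 + 6 + 2 + 6 = 26 bits.

Unary([11, 5, 1, 5]) = 11111111111011111010111110 (26 bits)


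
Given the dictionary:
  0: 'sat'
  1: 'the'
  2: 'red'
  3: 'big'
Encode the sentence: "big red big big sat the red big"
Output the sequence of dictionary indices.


Look up each word in the dictionary:
  'big' -> 3
  'red' -> 2
  'big' -> 3
  'big' -> 3
  'sat' -> 0
  'the' -> 1
  'red' -> 2
  'big' -> 3

Encoded: [3, 2, 3, 3, 0, 1, 2, 3]


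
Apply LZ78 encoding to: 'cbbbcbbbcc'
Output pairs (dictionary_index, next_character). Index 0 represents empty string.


LZ78 encoding steps:
Dictionary: {0: ''}
Step 1: w='' (idx 0), next='c' -> output (0, 'c'), add 'c' as idx 1
Step 2: w='' (idx 0), next='b' -> output (0, 'b'), add 'b' as idx 2
Step 3: w='b' (idx 2), next='b' -> output (2, 'b'), add 'bb' as idx 3
Step 4: w='c' (idx 1), next='b' -> output (1, 'b'), add 'cb' as idx 4
Step 5: w='bb' (idx 3), next='c' -> output (3, 'c'), add 'bbc' as idx 5
Step 6: w='c' (idx 1), end of input -> output (1, '')


Encoded: [(0, 'c'), (0, 'b'), (2, 'b'), (1, 'b'), (3, 'c'), (1, '')]


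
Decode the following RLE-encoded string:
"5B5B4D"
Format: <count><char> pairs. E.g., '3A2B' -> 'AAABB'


Expanding each <count><char> pair:
  5B -> 'BBBBB'
  5B -> 'BBBBB'
  4D -> 'DDDD'

Decoded = BBBBBBBBBBDDDD


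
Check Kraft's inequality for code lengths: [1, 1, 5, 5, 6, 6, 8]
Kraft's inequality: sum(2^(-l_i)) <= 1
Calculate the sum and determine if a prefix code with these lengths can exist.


Sum = 2^(-1) + 2^(-1) + 2^(-5) + 2^(-5) + 2^(-6) + 2^(-6) + 2^(-8)
    = 0.5 + 0.5 + 0.03125 + 0.03125 + 0.015625 + 0.015625 + 0.00390625
    = 281/256 = 1.09765625
Since 1.09765625 > 1, Kraft's inequality is NOT satisfied.
A prefix code with these lengths CANNOT exist.

Kraft sum = 1.09765625. Not satisfied.


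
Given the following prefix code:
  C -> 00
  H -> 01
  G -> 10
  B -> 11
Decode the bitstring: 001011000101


Decoding step by step:
Bits 00 -> C
Bits 10 -> G
Bits 11 -> B
Bits 00 -> C
Bits 01 -> H
Bits 01 -> H


Decoded message: CGBCHH


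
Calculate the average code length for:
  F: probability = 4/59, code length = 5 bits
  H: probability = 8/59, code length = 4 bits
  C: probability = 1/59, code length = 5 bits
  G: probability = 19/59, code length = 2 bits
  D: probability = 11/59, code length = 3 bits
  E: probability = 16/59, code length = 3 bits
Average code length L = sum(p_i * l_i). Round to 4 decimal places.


Weighted contributions p_i * l_i:
  F: (4/59) * 5 = 20/59
  H: (8/59) * 4 = 32/59
  C: (1/59) * 5 = 5/59
  G: (19/59) * 2 = 38/59
  D: (11/59) * 3 = 33/59
  E: (16/59) * 3 = 48/59
Sum = (20 + 32 + 5 + 38 + 33 + 48)/59 = 176/59

L = 176/59 = 2.9831 bits/symbol


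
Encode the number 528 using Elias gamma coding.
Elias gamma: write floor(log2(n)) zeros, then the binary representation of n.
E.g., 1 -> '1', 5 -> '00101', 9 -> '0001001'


num_bits = floor(log2(528)) + 1 = 10
leading_zeros = num_bits - 1 = 9
binary(528) = 1000010000

Elias gamma(528) = '000000000' + '1000010000' = 0000000001000010000 (19 bits)


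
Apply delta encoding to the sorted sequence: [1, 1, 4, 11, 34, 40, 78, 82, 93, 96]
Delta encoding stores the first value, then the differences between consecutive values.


First value: 1
Deltas:
  1 - 1 = 0
  4 - 1 = 3
  11 - 4 = 7
  34 - 11 = 23
  40 - 34 = 6
  78 - 40 = 38
  82 - 78 = 4
  93 - 82 = 11
  96 - 93 = 3


Delta encoded: [1, 0, 3, 7, 23, 6, 38, 4, 11, 3]
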